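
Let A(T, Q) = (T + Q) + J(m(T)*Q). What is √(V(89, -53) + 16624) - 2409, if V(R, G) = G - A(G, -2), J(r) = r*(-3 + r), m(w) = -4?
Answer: -2409 + √16586 ≈ -2280.2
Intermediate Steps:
A(T, Q) = Q + T - 4*Q*(-3 - 4*Q) (A(T, Q) = (T + Q) + (-4*Q)*(-3 - 4*Q) = (Q + T) - 4*Q*(-3 - 4*Q) = Q + T - 4*Q*(-3 - 4*Q))
V(R, G) = -38 (V(R, G) = G - (G + 13*(-2) + 16*(-2)²) = G - (G - 26 + 16*4) = G - (G - 26 + 64) = G - (38 + G) = G + (-38 - G) = -38)
√(V(89, -53) + 16624) - 2409 = √(-38 + 16624) - 2409 = √16586 - 2409 = -2409 + √16586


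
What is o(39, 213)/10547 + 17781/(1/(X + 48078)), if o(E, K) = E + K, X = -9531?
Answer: 7228958171481/10547 ≈ 6.8540e+8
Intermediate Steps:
o(39, 213)/10547 + 17781/(1/(X + 48078)) = (39 + 213)/10547 + 17781/(1/(-9531 + 48078)) = 252*(1/10547) + 17781/(1/38547) = 252/10547 + 17781/(1/38547) = 252/10547 + 17781*38547 = 252/10547 + 685404207 = 7228958171481/10547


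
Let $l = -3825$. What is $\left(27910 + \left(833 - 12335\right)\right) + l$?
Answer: $12583$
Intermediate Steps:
$\left(27910 + \left(833 - 12335\right)\right) + l = \left(27910 + \left(833 - 12335\right)\right) - 3825 = \left(27910 - 11502\right) - 3825 = 16408 - 3825 = 12583$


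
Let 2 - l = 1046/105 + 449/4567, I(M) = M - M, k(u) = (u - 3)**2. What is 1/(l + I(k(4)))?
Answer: -479535/3865157 ≈ -0.12407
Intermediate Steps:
k(u) = (-3 + u)**2
I(M) = 0
l = -3865157/479535 (l = 2 - (1046/105 + 449/4567) = 2 - 1*4824227/479535 = 2 - 4824227/479535 = -3865157/479535 ≈ -8.0602)
1/(l + I(k(4))) = 1/(-3865157/479535 + 0) = 1/(-3865157/479535) = -479535/3865157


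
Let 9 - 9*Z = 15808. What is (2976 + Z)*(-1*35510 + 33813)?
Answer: -18641545/9 ≈ -2.0713e+6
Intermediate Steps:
Z = -15799/9 (Z = 1 - ⅑*15808 = 1 - 15808/9 = -15799/9 ≈ -1755.4)
(2976 + Z)*(-1*35510 + 33813) = (2976 - 15799/9)*(-1*35510 + 33813) = 10985*(-35510 + 33813)/9 = (10985/9)*(-1697) = -18641545/9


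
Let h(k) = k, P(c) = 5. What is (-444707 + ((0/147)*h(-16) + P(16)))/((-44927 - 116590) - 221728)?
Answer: 444702/383245 ≈ 1.1604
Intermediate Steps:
(-444707 + ((0/147)*h(-16) + P(16)))/((-44927 - 116590) - 221728) = (-444707 + ((0/147)*(-16) + 5))/((-44927 - 116590) - 221728) = (-444707 + ((0*(1/147))*(-16) + 5))/(-161517 - 221728) = (-444707 + (0*(-16) + 5))/(-383245) = (-444707 + (0 + 5))*(-1/383245) = (-444707 + 5)*(-1/383245) = -444702*(-1/383245) = 444702/383245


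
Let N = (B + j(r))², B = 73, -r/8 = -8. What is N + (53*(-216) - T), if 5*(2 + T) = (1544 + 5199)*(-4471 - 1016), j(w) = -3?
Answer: 36966111/5 ≈ 7.3932e+6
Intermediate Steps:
r = 64 (r = -8*(-8) = 64)
T = -36998851/5 (T = -2 + ((1544 + 5199)*(-4471 - 1016))/5 = -2 + (6743*(-5487))/5 = -2 + (⅕)*(-36998841) = -2 - 36998841/5 = -36998851/5 ≈ -7.3998e+6)
N = 4900 (N = (73 - 3)² = 70² = 4900)
N + (53*(-216) - T) = 4900 + (53*(-216) - 1*(-36998851/5)) = 4900 + (-11448 + 36998851/5) = 4900 + 36941611/5 = 36966111/5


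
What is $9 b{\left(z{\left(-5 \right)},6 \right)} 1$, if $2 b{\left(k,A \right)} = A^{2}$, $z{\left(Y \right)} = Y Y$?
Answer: $162$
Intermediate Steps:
$z{\left(Y \right)} = Y^{2}$
$b{\left(k,A \right)} = \frac{A^{2}}{2}$
$9 b{\left(z{\left(-5 \right)},6 \right)} 1 = 9 \frac{6^{2}}{2} \cdot 1 = 9 \cdot \frac{1}{2} \cdot 36 \cdot 1 = 9 \cdot 18 \cdot 1 = 162 \cdot 1 = 162$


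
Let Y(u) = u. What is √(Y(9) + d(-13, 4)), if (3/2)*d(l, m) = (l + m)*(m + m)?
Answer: I*√39 ≈ 6.245*I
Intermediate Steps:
d(l, m) = 4*m*(l + m)/3 (d(l, m) = 2*((l + m)*(m + m))/3 = 2*((l + m)*(2*m))/3 = 2*(2*m*(l + m))/3 = 4*m*(l + m)/3)
√(Y(9) + d(-13, 4)) = √(9 + (4/3)*4*(-13 + 4)) = √(9 + (4/3)*4*(-9)) = √(9 - 48) = √(-39) = I*√39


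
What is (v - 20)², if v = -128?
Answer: 21904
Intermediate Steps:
(v - 20)² = (-128 - 20)² = (-148)² = 21904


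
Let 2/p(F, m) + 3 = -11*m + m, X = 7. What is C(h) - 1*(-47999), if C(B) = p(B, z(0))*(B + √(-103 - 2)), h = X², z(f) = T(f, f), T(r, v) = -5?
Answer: 2256051/47 + 2*I*√105/47 ≈ 48001.0 + 0.43604*I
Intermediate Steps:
z(f) = -5
p(F, m) = 2/(-3 - 10*m) (p(F, m) = 2/(-3 + (-11*m + m)) = 2/(-3 - 10*m))
h = 49 (h = 7² = 49)
C(B) = 2*B/47 + 2*I*√105/47 (C(B) = (-2/(3 + 10*(-5)))*(B + √(-103 - 2)) = (-2/(3 - 50))*(B + √(-105)) = (-2/(-47))*(B + I*√105) = (-2*(-1/47))*(B + I*√105) = 2*(B + I*√105)/47 = 2*B/47 + 2*I*√105/47)
C(h) - 1*(-47999) = ((2/47)*49 + 2*I*√105/47) - 1*(-47999) = (98/47 + 2*I*√105/47) + 47999 = 2256051/47 + 2*I*√105/47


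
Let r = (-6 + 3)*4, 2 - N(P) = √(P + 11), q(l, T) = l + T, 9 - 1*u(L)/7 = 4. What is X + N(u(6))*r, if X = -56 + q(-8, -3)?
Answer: -91 + 12*√46 ≈ -9.6120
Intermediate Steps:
u(L) = 35 (u(L) = 63 - 7*4 = 63 - 28 = 35)
q(l, T) = T + l
N(P) = 2 - √(11 + P) (N(P) = 2 - √(P + 11) = 2 - √(11 + P))
r = -12 (r = -3*4 = -12)
X = -67 (X = -56 + (-3 - 8) = -56 - 11 = -67)
X + N(u(6))*r = -67 + (2 - √(11 + 35))*(-12) = -67 + (2 - √46)*(-12) = -67 + (-24 + 12*√46) = -91 + 12*√46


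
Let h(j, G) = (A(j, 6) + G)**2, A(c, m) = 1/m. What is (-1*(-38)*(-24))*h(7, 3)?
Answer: -27436/3 ≈ -9145.3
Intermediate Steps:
h(j, G) = (1/6 + G)**2
(-1*(-38)*(-24))*h(7, 3) = (-1*(-38)*(-24))*((1 + 6*3)**2/36) = (38*(-24))*((1 + 18)**2/36) = -76*19**2/3 = -76*361/3 = -912*361/36 = -27436/3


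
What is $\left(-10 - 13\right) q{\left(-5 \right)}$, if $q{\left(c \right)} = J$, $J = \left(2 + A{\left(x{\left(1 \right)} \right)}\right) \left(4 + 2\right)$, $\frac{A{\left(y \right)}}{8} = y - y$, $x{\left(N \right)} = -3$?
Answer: $-276$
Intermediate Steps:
$A{\left(y \right)} = 0$ ($A{\left(y \right)} = 8 \left(y - y\right) = 8 \cdot 0 = 0$)
$J = 12$ ($J = \left(2 + 0\right) \left(4 + 2\right) = 2 \cdot 6 = 12$)
$q{\left(c \right)} = 12$
$\left(-10 - 13\right) q{\left(-5 \right)} = \left(-10 - 13\right) 12 = \left(-23\right) 12 = -276$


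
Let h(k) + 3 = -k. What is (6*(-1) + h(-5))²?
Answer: 16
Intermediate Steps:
h(k) = -3 - k
(6*(-1) + h(-5))² = (6*(-1) + (-3 - 1*(-5)))² = (-6 + (-3 + 5))² = (-6 + 2)² = (-4)² = 16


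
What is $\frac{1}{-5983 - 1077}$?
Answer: $- \frac{1}{7060} \approx -0.00014164$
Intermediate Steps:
$\frac{1}{-5983 - 1077} = \frac{1}{-7060} = - \frac{1}{7060}$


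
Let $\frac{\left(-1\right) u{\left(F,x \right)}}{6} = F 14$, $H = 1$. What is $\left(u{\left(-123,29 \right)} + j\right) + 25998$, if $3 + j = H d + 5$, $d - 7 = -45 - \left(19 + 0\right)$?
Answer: $36275$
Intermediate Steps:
$d = -57$ ($d = 7 - 64 = -57$)
$u{\left(F,x \right)} = - 84 F$ ($u{\left(F,x \right)} = - 6 F 14 = - 6 \cdot 14 F = - 84 F$)
$j = -55$ ($j = -3 + \left(1 \left(-57\right) + 5\right) = -3 + \left(-57 + 5\right) = -3 - 52 = -55$)
$\left(u{\left(-123,29 \right)} + j\right) + 25998 = \left(\left(-84\right) \left(-123\right) - 55\right) + 25998 = \left(10332 - 55\right) + 25998 = 10277 + 25998 = 36275$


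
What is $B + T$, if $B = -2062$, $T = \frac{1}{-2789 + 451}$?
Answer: $- \frac{4820957}{2338} \approx -2062.0$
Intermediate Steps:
$T = - \frac{1}{2338}$ ($T = \frac{1}{-2338} = - \frac{1}{2338} \approx -0.00042772$)
$B + T = -2062 - \frac{1}{2338} = - \frac{4820957}{2338}$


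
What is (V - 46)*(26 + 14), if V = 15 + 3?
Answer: -1120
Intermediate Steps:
V = 18
(V - 46)*(26 + 14) = (18 - 46)*(26 + 14) = -28*40 = -1120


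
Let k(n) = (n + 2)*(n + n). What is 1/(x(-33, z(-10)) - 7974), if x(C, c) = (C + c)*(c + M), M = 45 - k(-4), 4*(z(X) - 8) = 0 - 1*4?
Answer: -1/8910 ≈ -0.00011223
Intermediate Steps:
z(X) = 7 (z(X) = 8 + (0 - 1*4)/4 = 8 + (0 - 4)/4 = 8 + (¼)*(-4) = 8 - 1 = 7)
k(n) = 2*n*(2 + n) (k(n) = (2 + n)*(2*n) = 2*n*(2 + n))
M = 29 (M = 45 - 2*(-4)*(2 - 4) = 45 - 2*(-4)*(-2) = 45 - 1*16 = 45 - 16 = 29)
x(C, c) = (29 + c)*(C + c) (x(C, c) = (C + c)*(c + 29) = (C + c)*(29 + c) = (29 + c)*(C + c))
1/(x(-33, z(-10)) - 7974) = 1/((7² + 29*(-33) + 29*7 - 33*7) - 7974) = 1/((49 - 957 + 203 - 231) - 7974) = 1/(-936 - 7974) = 1/(-8910) = -1/8910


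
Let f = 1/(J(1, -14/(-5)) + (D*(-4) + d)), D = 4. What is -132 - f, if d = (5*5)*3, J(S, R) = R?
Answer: -40793/309 ≈ -132.02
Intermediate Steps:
d = 75 (d = 25*3 = 75)
f = 5/309 (f = 1/(-14/(-5) + (4*(-4) + 75)) = 1/(-14*(-⅕) + (-16 + 75)) = 1/(14/5 + 59) = 1/(309/5) = 5/309 ≈ 0.016181)
-132 - f = -132 - 1*5/309 = -132 - 5/309 = -40793/309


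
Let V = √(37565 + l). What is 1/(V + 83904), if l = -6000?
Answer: 83904/7039849651 - √31565/7039849651 ≈ 1.1893e-5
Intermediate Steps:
V = √31565 (V = √(37565 - 6000) = √31565 ≈ 177.67)
1/(V + 83904) = 1/(√31565 + 83904) = 1/(83904 + √31565)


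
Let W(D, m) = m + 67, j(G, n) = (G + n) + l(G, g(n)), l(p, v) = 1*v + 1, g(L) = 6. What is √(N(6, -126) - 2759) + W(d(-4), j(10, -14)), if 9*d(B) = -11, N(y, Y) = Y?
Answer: 70 + I*√2885 ≈ 70.0 + 53.712*I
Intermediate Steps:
d(B) = -11/9 (d(B) = (⅑)*(-11) = -11/9)
l(p, v) = 1 + v (l(p, v) = v + 1 = 1 + v)
j(G, n) = 7 + G + n (j(G, n) = (G + n) + (1 + 6) = (G + n) + 7 = 7 + G + n)
W(D, m) = 67 + m
√(N(6, -126) - 2759) + W(d(-4), j(10, -14)) = √(-126 - 2759) + (67 + (7 + 10 - 14)) = √(-2885) + (67 + 3) = I*√2885 + 70 = 70 + I*√2885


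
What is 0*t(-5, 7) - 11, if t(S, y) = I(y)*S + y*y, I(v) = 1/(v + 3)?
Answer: -11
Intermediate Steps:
I(v) = 1/(3 + v)
t(S, y) = y**2 + S/(3 + y) (t(S, y) = S/(3 + y) + y*y = S/(3 + y) + y**2 = y**2 + S/(3 + y))
0*t(-5, 7) - 11 = 0*((-5 + 7**2*(3 + 7))/(3 + 7)) - 11 = 0*((-5 + 49*10)/10) - 11 = 0*((-5 + 490)/10) - 11 = 0*((1/10)*485) - 11 = 0*(97/2) - 11 = 0 - 11 = -11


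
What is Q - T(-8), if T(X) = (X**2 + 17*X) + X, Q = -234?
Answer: -154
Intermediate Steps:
T(X) = X**2 + 18*X
Q - T(-8) = -234 - (-8)*(18 - 8) = -234 - (-8)*10 = -234 - 1*(-80) = -234 + 80 = -154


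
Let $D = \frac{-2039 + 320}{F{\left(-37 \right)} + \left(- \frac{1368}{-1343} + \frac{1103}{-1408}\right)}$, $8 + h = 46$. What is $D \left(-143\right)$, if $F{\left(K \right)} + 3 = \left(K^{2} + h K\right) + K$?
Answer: $- \frac{464826181248}{145157873} \approx -3202.2$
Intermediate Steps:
$h = 38$ ($h = -8 + 46 = 38$)
$F{\left(K \right)} = -3 + K^{2} + 39 K$ ($F{\left(K \right)} = -3 + \left(\left(K^{2} + 38 K\right) + K\right) = -3 + \left(K^{2} + 39 K\right) = -3 + K^{2} + 39 K$)
$D = \frac{3250532736}{145157873}$ ($D = \frac{-2039 + 320}{\left(-3 + \left(-37\right)^{2} + 39 \left(-37\right)\right) + \left(- \frac{1368}{-1343} + \frac{1103}{-1408}\right)} = - \frac{1719}{\left(-3 + 1369 - 1443\right) + \left(\left(-1368\right) \left(- \frac{1}{1343}\right) + 1103 \left(- \frac{1}{1408}\right)\right)} = - \frac{1719}{-77 + \left(\frac{1368}{1343} - \frac{1103}{1408}\right)} = - \frac{1719}{-77 + \frac{444815}{1890944}} = - \frac{1719}{- \frac{145157873}{1890944}} = \left(-1719\right) \left(- \frac{1890944}{145157873}\right) = \frac{3250532736}{145157873} \approx 22.393$)
$D \left(-143\right) = \frac{3250532736}{145157873} \left(-143\right) = - \frac{464826181248}{145157873}$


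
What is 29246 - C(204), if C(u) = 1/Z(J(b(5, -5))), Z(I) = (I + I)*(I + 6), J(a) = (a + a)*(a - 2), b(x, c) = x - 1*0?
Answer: 63171359/2160 ≈ 29246.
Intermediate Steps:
b(x, c) = x (b(x, c) = x + 0 = x)
J(a) = 2*a*(-2 + a) (J(a) = (2*a)*(-2 + a) = 2*a*(-2 + a))
Z(I) = 2*I*(6 + I) (Z(I) = (2*I)*(6 + I) = 2*I*(6 + I))
C(u) = 1/2160 (C(u) = 1/(2*(2*5*(-2 + 5))*(6 + 2*5*(-2 + 5))) = 1/(2*(2*5*3)*(6 + 2*5*3)) = 1/(2*30*(6 + 30)) = 1/(2*30*36) = 1/2160)
29246 - C(204) = 29246 - 1*1/2160 = 29246 - 1/2160 = 63171359/2160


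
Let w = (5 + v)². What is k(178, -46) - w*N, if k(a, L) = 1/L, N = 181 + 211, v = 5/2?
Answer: -1014301/46 ≈ -22050.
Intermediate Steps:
v = 5/2 (v = 5*(½) = 5/2 ≈ 2.5000)
N = 392
w = 225/4 (w = (5 + 5/2)² = (15/2)² = 225/4 ≈ 56.250)
k(178, -46) - w*N = 1/(-46) - 225*392/4 = -1/46 - 1*22050 = -1/46 - 22050 = -1014301/46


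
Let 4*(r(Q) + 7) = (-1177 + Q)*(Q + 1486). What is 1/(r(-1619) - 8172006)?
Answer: -1/8079046 ≈ -1.2378e-7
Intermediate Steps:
r(Q) = -7 + (-1177 + Q)*(1486 + Q)/4 (r(Q) = -7 + ((-1177 + Q)*(Q + 1486))/4 = -7 + ((-1177 + Q)*(1486 + Q))/4 = -7 + (-1177 + Q)*(1486 + Q)/4)
1/(r(-1619) - 8172006) = 1/((-874525/2 + (1/4)*(-1619)**2 + (309/4)*(-1619)) - 8172006) = 1/((-874525/2 + (1/4)*2621161 - 500271/4) - 8172006) = 1/((-874525/2 + 2621161/4 - 500271/4) - 8172006) = 1/(92960 - 8172006) = 1/(-8079046) = -1/8079046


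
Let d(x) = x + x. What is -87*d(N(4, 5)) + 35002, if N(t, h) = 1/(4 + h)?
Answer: 104948/3 ≈ 34983.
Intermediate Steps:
d(x) = 2*x
-87*d(N(4, 5)) + 35002 = -174/(4 + 5) + 35002 = -174/9 + 35002 = -87*2/9 + 35002 = -58/3 + 35002 = 104948/3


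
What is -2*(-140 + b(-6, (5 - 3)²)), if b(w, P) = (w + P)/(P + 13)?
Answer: 4764/17 ≈ 280.24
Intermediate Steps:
b(w, P) = (P + w)/(13 + P)
-2*(-140 + b(-6, (5 - 3)²)) = -2*(-140 + ((5 - 3)² - 6)/(13 + (5 - 3)²)) = -2*(-140 + (2² - 6)/(13 + 2²)) = -2*(-140 + (4 - 6)/(13 + 4)) = -2*(-140 - 2/17) = -2*(-2382/17) = 4764/17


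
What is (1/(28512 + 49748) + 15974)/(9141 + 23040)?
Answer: 1250125241/2518485060 ≈ 0.49638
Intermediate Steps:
(1/(28512 + 49748) + 15974)/(9141 + 23040) = (1/78260 + 15974)/32181 = (1/78260 + 15974)*(1/32181) = (1250125241/78260)*(1/32181) = 1250125241/2518485060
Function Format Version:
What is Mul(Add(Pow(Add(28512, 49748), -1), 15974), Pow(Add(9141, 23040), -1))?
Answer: Rational(1250125241, 2518485060) ≈ 0.49638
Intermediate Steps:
Mul(Add(Pow(Add(28512, 49748), -1), 15974), Pow(Add(9141, 23040), -1)) = Mul(Add(Pow(78260, -1), 15974), Pow(32181, -1)) = Mul(Add(Rational(1, 78260), 15974), Rational(1, 32181)) = Mul(Rational(1250125241, 78260), Rational(1, 32181)) = Rational(1250125241, 2518485060)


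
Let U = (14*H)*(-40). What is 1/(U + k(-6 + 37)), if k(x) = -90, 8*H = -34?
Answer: 1/2290 ≈ 0.00043668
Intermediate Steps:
H = -17/4 (H = (⅛)*(-34) = -17/4 ≈ -4.2500)
U = 2380 (U = (14*(-17/4))*(-40) = -119/2*(-40) = 2380)
1/(U + k(-6 + 37)) = 1/(2380 - 90) = 1/2290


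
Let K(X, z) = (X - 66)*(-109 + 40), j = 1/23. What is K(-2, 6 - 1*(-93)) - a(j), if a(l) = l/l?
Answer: 4691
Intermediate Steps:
j = 1/23 ≈ 0.043478
K(X, z) = 4554 - 69*X (K(X, z) = (-66 + X)*(-69) = 4554 - 69*X)
a(l) = 1
K(-2, 6 - 1*(-93)) - a(j) = (4554 - 69*(-2)) - 1*1 = (4554 + 138) - 1 = 4692 - 1 = 4691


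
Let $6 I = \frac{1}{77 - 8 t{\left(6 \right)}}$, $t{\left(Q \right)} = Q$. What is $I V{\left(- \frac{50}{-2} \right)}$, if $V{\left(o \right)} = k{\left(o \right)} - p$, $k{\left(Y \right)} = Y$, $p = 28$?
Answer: $- \frac{1}{58} \approx -0.017241$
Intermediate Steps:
$V{\left(o \right)} = -28 + o$ ($V{\left(o \right)} = o - 28 = -28 + o$)
$I = \frac{1}{174}$ ($I = \frac{1}{6 \left(77 - 48\right)} = \frac{1}{6 \cdot 29} = \frac{1}{6} \cdot \frac{1}{29} = \frac{1}{174} \approx 0.0057471$)
$I V{\left(- \frac{50}{-2} \right)} = \frac{-28 - \frac{50}{-2}}{174} = \frac{-28 - -25}{174} = \frac{-28 + 25}{174} = \frac{1}{174} \left(-3\right) = - \frac{1}{58}$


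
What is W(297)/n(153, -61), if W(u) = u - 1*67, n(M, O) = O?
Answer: -230/61 ≈ -3.7705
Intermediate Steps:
W(u) = -67 + u (W(u) = u - 67 = -67 + u)
W(297)/n(153, -61) = (-67 + 297)/(-61) = 230*(-1/61) = -230/61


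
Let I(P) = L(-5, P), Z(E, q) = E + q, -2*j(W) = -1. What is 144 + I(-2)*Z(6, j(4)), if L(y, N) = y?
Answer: 223/2 ≈ 111.50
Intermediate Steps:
j(W) = ½ (j(W) = -½*(-1) = ½)
I(P) = -5
144 + I(-2)*Z(6, j(4)) = 144 - 5*(6 + ½) = 144 - 5*13/2 = 144 - 65/2 = 223/2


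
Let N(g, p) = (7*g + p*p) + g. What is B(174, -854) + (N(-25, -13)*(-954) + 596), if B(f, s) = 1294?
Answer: 31464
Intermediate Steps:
N(g, p) = p² + 8*g (N(g, p) = (7*g + p²) + g = (p² + 7*g) + g = p² + 8*g)
B(174, -854) + (N(-25, -13)*(-954) + 596) = 1294 + (((-13)² + 8*(-25))*(-954) + 596) = 1294 + ((169 - 200)*(-954) + 596) = 1294 + (-31*(-954) + 596) = 1294 + (29574 + 596) = 1294 + 30170 = 31464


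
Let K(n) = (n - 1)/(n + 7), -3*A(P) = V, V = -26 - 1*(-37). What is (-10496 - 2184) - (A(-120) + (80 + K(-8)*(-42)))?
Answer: -37135/3 ≈ -12378.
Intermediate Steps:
V = 11 (V = -26 + 37 = 11)
A(P) = -11/3 (A(P) = -1/3*11 = -11/3)
K(n) = (-1 + n)/(7 + n)
(-10496 - 2184) - (A(-120) + (80 + K(-8)*(-42))) = (-10496 - 2184) - (-11/3 + (80 + ((-1 - 8)/(7 - 8))*(-42))) = -12680 - (-11/3 + (80 + (-9/(-1))*(-42))) = -12680 - (-11/3 + (80 - 1*(-9)*(-42))) = -12680 - (-11/3 + (80 + 9*(-42))) = -12680 - (-11/3 + (80 - 378)) = -12680 - (-11/3 - 298) = -12680 - 1*(-905/3) = -12680 + 905/3 = -37135/3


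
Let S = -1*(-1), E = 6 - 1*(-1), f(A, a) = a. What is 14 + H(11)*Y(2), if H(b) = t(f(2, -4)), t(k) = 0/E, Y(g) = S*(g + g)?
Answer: 14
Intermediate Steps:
E = 7 (E = 6 + 1 = 7)
S = 1
Y(g) = 2*g (Y(g) = 1*(g + g) = 1*(2*g) = 2*g)
t(k) = 0 (t(k) = 0/7 = 0*(1/7) = 0)
H(b) = 0
14 + H(11)*Y(2) = 14 + 0*(2*2) = 14 + 0*4 = 14 + 0 = 14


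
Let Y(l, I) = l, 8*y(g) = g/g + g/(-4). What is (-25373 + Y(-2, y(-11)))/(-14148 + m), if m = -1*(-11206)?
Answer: 25375/2942 ≈ 8.6251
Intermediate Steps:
y(g) = 1/8 - g/32 (y(g) = (g/g + g/(-4))/8 = (1 + g*(-1/4))/8 = (1 - g/4)/8 = 1/8 - g/32)
m = 11206
(-25373 + Y(-2, y(-11)))/(-14148 + m) = (-25373 - 2)/(-14148 + 11206) = -25375/(-2942) = -25375*(-1/2942) = 25375/2942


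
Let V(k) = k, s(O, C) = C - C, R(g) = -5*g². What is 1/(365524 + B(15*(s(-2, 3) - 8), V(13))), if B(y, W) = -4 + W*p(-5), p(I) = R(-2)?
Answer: 1/365260 ≈ 2.7378e-6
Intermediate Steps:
s(O, C) = 0
p(I) = -20 (p(I) = -5*(-2)² = -5*4 = -20)
B(y, W) = -4 - 20*W (B(y, W) = -4 + W*(-20) = -4 - 20*W)
1/(365524 + B(15*(s(-2, 3) - 8), V(13))) = 1/(365524 + (-4 - 20*13)) = 1/(365524 + (-4 - 260)) = 1/(365524 - 264) = 1/365260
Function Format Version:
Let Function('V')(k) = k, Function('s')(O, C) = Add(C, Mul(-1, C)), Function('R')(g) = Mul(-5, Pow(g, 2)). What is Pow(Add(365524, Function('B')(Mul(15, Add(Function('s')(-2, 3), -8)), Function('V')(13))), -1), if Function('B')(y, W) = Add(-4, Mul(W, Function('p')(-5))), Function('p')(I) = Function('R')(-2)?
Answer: Rational(1, 365260) ≈ 2.7378e-6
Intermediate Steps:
Function('s')(O, C) = 0
Function('p')(I) = -20 (Function('p')(I) = Mul(-5, Pow(-2, 2)) = Mul(-5, 4) = -20)
Function('B')(y, W) = Add(-4, Mul(-20, W)) (Function('B')(y, W) = Add(-4, Mul(W, -20)) = Add(-4, Mul(-20, W)))
Pow(Add(365524, Function('B')(Mul(15, Add(Function('s')(-2, 3), -8)), Function('V')(13))), -1) = Pow(Add(365524, Add(-4, Mul(-20, 13))), -1) = Pow(Add(365524, Add(-4, -260)), -1) = Pow(Add(365524, -264), -1) = Pow(365260, -1) = Rational(1, 365260)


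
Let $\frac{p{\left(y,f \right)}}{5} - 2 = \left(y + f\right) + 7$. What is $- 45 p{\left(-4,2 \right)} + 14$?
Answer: $-1561$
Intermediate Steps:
$p{\left(y,f \right)} = 45 + 5 f + 5 y$ ($p{\left(y,f \right)} = 10 + 5 \left(\left(y + f\right) + 7\right) = 10 + 5 \left(\left(f + y\right) + 7\right) = 10 + 5 \left(7 + f + y\right) = 10 + \left(35 + 5 f + 5 y\right) = 45 + 5 f + 5 y$)
$- 45 p{\left(-4,2 \right)} + 14 = - 45 \left(45 + 5 \cdot 2 + 5 \left(-4\right)\right) + 14 = - 45 \left(45 + 10 - 20\right) + 14 = \left(-45\right) 35 + 14 = -1575 + 14 = -1561$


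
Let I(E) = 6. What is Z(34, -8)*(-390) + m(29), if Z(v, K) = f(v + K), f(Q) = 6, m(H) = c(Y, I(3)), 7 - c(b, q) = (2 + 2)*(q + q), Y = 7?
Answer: -2381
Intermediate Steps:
c(b, q) = 7 - 8*q (c(b, q) = 7 - (2 + 2)*(q + q) = 7 - 4*2*q = 7 - 8*q)
m(H) = -41 (m(H) = 7 - 8*6 = 7 - 48 = -41)
Z(v, K) = 6
Z(34, -8)*(-390) + m(29) = 6*(-390) - 41 = -2340 - 41 = -2381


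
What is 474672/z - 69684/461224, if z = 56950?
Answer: 26870201841/3283338350 ≈ 8.1838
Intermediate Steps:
474672/z - 69684/461224 = 474672/56950 - 69684/461224 = 474672*(1/56950) - 69684*1/461224 = 237336/28475 - 17421/115306 = 26870201841/3283338350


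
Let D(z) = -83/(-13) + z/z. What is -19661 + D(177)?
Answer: -255497/13 ≈ -19654.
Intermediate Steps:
D(z) = 96/13 (D(z) = -83*(-1/13) + 1 = 83/13 + 1 = 96/13)
-19661 + D(177) = -19661 + 96/13 = -255497/13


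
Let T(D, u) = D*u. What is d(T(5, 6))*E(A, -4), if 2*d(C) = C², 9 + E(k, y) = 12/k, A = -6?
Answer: -4950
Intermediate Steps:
E(k, y) = -9 + 12/k
d(C) = C²/2
d(T(5, 6))*E(A, -4) = ((5*6)²/2)*(-9 + 12/(-6)) = ((½)*30²)*(-9 + 12*(-⅙)) = ((½)*900)*(-9 - 2) = 450*(-11) = -4950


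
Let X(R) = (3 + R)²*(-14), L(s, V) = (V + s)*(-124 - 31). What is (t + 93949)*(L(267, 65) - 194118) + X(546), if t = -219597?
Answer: 30852164930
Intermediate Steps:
L(s, V) = -155*V - 155*s (L(s, V) = (V + s)*(-155) = -155*V - 155*s)
X(R) = -14*(3 + R)²
(t + 93949)*(L(267, 65) - 194118) + X(546) = (-219597 + 93949)*((-155*65 - 155*267) - 194118) - 14*(3 + 546)² = -125648*((-10075 - 41385) - 194118) - 14*549² = -125648*(-51460 - 194118) - 14*301401 = -125648*(-245578) - 4219614 = 30856384544 - 4219614 = 30852164930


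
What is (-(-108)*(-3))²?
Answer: 104976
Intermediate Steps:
(-(-108)*(-3))² = (-12*27)² = (-324)² = 104976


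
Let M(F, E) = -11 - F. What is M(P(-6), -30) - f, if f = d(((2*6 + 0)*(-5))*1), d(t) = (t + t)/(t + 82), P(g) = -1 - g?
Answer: -116/11 ≈ -10.545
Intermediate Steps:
d(t) = 2*t/(82 + t) (d(t) = (2*t)/(82 + t) = 2*t/(82 + t))
f = -60/11 (f = 2*(((2*6 + 0)*(-5))*1)/(82 + ((2*6 + 0)*(-5))*1) = 2*(((12 + 0)*(-5))*1)/(82 + ((12 + 0)*(-5))*1) = 2*((12*(-5))*1)/(82 + (12*(-5))*1) = 2*(-60*1)/(82 - 60*1) = 2*(-60)/(82 - 60) = 2*(-60)/22 = 2*(-60)*(1/22) = -60/11 ≈ -5.4545)
M(P(-6), -30) - f = (-11 - (-1 - 1*(-6))) - 1*(-60/11) = (-11 - (-1 + 6)) + 60/11 = (-11 - 1*5) + 60/11 = (-11 - 5) + 60/11 = -16 + 60/11 = -116/11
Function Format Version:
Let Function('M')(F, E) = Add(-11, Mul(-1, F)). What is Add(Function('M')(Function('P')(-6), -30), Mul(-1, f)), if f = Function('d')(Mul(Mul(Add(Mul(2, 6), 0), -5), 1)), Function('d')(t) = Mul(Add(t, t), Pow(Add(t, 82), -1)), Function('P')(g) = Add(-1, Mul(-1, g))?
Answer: Rational(-116, 11) ≈ -10.545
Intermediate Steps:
Function('d')(t) = Mul(2, t, Pow(Add(82, t), -1)) (Function('d')(t) = Mul(Mul(2, t), Pow(Add(82, t), -1)) = Mul(2, t, Pow(Add(82, t), -1)))
f = Rational(-60, 11) (f = Mul(2, Mul(Mul(Add(Mul(2, 6), 0), -5), 1), Pow(Add(82, Mul(Mul(Add(Mul(2, 6), 0), -5), 1)), -1)) = Mul(2, Mul(Mul(Add(12, 0), -5), 1), Pow(Add(82, Mul(Mul(Add(12, 0), -5), 1)), -1)) = Mul(2, Mul(Mul(12, -5), 1), Pow(Add(82, Mul(Mul(12, -5), 1)), -1)) = Mul(2, Mul(-60, 1), Pow(Add(82, Mul(-60, 1)), -1)) = Mul(2, -60, Pow(Add(82, -60), -1)) = Mul(2, -60, Pow(22, -1)) = Mul(2, -60, Rational(1, 22)) = Rational(-60, 11) ≈ -5.4545)
Add(Function('M')(Function('P')(-6), -30), Mul(-1, f)) = Add(Add(-11, Mul(-1, Add(-1, Mul(-1, -6)))), Mul(-1, Rational(-60, 11))) = Add(Add(-11, Mul(-1, Add(-1, 6))), Rational(60, 11)) = Add(Add(-11, Mul(-1, 5)), Rational(60, 11)) = Add(Add(-11, -5), Rational(60, 11)) = Add(-16, Rational(60, 11)) = Rational(-116, 11)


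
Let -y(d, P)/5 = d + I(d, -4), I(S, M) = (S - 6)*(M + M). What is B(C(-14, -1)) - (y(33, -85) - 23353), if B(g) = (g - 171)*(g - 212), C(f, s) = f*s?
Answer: 53524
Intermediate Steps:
I(S, M) = 2*M*(-6 + S) (I(S, M) = (-6 + S)*(2*M) = 2*M*(-6 + S))
y(d, P) = -240 + 35*d (y(d, P) = -5*(d + 2*(-4)*(-6 + d)) = -5*(d + (48 - 8*d)) = -5*(48 - 7*d) = -240 + 35*d)
B(g) = (-212 + g)*(-171 + g) (B(g) = (-171 + g)*(-212 + g) = (-212 + g)*(-171 + g))
B(C(-14, -1)) - (y(33, -85) - 23353) = (36252 + (-14*(-1))**2 - (-5362)*(-1)) - ((-240 + 35*33) - 23353) = (36252 + 14**2 - 383*14) - ((-240 + 1155) - 23353) = (36252 + 196 - 5362) - (915 - 23353) = 31086 - 1*(-22438) = 31086 + 22438 = 53524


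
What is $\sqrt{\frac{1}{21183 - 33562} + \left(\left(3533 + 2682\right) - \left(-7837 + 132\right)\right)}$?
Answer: $\frac{\sqrt{2133095790341}}{12379} \approx 117.98$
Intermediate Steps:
$\sqrt{\frac{1}{21183 - 33562} + \left(\left(3533 + 2682\right) - \left(-7837 + 132\right)\right)} = \sqrt{\frac{1}{-12379} + \left(6215 - -7705\right)} = \sqrt{- \frac{1}{12379} + \left(6215 + 7705\right)} = \sqrt{- \frac{1}{12379} + 13920} = \sqrt{\frac{172315679}{12379}} = \frac{\sqrt{2133095790341}}{12379}$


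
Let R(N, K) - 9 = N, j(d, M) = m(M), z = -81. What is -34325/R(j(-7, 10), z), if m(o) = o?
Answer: -34325/19 ≈ -1806.6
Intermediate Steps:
j(d, M) = M
R(N, K) = 9 + N
-34325/R(j(-7, 10), z) = -34325/(9 + 10) = -34325/19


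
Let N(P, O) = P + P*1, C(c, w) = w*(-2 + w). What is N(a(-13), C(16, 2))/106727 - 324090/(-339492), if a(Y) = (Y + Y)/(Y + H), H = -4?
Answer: 98005543649/102660060938 ≈ 0.95466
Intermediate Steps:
a(Y) = 2*Y/(-4 + Y) (a(Y) = (Y + Y)/(Y - 4) = (2*Y)/(-4 + Y) = 2*Y/(-4 + Y))
N(P, O) = 2*P (N(P, O) = P + P = 2*P)
N(a(-13), C(16, 2))/106727 - 324090/(-339492) = (2*(2*(-13)/(-4 - 13)))/106727 - 324090/(-339492) = (2*(2*(-13)/(-17)))*(1/106727) - 324090*(-1/339492) = (2*(2*(-13)*(-1/17)))*(1/106727) + 54015/56582 = (2*(26/17))*(1/106727) + 54015/56582 = (52/17)*(1/106727) + 54015/56582 = 52/1814359 + 54015/56582 = 98005543649/102660060938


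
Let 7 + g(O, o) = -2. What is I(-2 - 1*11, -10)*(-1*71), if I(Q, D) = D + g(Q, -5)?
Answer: 1349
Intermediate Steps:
g(O, o) = -9 (g(O, o) = -7 - 2 = -9)
I(Q, D) = -9 + D (I(Q, D) = D - 9 = -9 + D)
I(-2 - 1*11, -10)*(-1*71) = (-9 - 10)*(-1*71) = -19*(-71) = 1349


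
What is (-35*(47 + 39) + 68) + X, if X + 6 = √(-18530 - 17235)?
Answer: -2948 + I*√35765 ≈ -2948.0 + 189.12*I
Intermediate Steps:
X = -6 + I*√35765 (X = -6 + √(-18530 - 17235) = -6 + √(-35765) = -6 + I*√35765 ≈ -6.0 + 189.12*I)
(-35*(47 + 39) + 68) + X = (-35*(47 + 39) + 68) + (-6 + I*√35765) = (-35*86 + 68) + (-6 + I*√35765) = (-3010 + 68) + (-6 + I*√35765) = -2942 + (-6 + I*√35765) = -2948 + I*√35765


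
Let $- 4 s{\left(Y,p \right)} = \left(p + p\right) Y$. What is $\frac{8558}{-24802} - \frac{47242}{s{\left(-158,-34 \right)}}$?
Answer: $\frac{3635156}{210817} \approx 17.243$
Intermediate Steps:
$s{\left(Y,p \right)} = - \frac{Y p}{2}$ ($s{\left(Y,p \right)} = - \frac{\left(p + p\right) Y}{4} = - \frac{2 p Y}{4} = - \frac{2 Y p}{4} = - \frac{Y p}{2}$)
$\frac{8558}{-24802} - \frac{47242}{s{\left(-158,-34 \right)}} = \frac{8558}{-24802} - \frac{47242}{\left(- \frac{1}{2}\right) \left(-158\right) \left(-34\right)} = 8558 \left(- \frac{1}{24802}\right) - \frac{47242}{-2686} = - \frac{4279}{12401} - - \frac{299}{17} = - \frac{4279}{12401} + \frac{299}{17} = \frac{3635156}{210817}$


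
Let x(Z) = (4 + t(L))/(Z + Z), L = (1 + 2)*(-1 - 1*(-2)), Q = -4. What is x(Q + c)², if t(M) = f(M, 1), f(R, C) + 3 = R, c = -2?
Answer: ⅑ ≈ 0.11111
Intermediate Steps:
f(R, C) = -3 + R
L = 3 (L = 3*(-1 + 2) = 3*1 = 3)
t(M) = -3 + M
x(Z) = 2/Z (x(Z) = (4 + (-3 + 3))/(Z + Z) = (4 + 0)/((2*Z)) = 4*(1/(2*Z)) = 2/Z)
x(Q + c)² = (2/(-4 - 2))² = (2/(-6))² = (2*(-⅙))² = (-⅓)² = ⅑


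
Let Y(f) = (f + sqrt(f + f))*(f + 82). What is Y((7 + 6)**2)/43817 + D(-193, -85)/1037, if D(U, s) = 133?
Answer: 49816164/45438229 + 3263*sqrt(2)/43817 ≈ 1.2017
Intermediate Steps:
Y(f) = (82 + f)*(f + sqrt(2)*sqrt(f)) (Y(f) = (f + sqrt(2*f))*(82 + f) = (f + sqrt(2)*sqrt(f))*(82 + f) = (82 + f)*(f + sqrt(2)*sqrt(f)))
Y((7 + 6)**2)/43817 + D(-193, -85)/1037 = (((7 + 6)**2)**2 + 82*(7 + 6)**2 + sqrt(2)*((7 + 6)**2)**(3/2) + 82*sqrt(2)*sqrt((7 + 6)**2))/43817 + 133/1037 = ((13**2)**2 + 82*13**2 + sqrt(2)*(13**2)**(3/2) + 82*sqrt(2)*sqrt(13**2))*(1/43817) + 133*(1/1037) = (169**2 + 82*169 + sqrt(2)*169**(3/2) + 82*sqrt(2)*sqrt(169))*(1/43817) + 133/1037 = (28561 + 13858 + sqrt(2)*2197 + 82*sqrt(2)*13)*(1/43817) + 133/1037 = (28561 + 13858 + 2197*sqrt(2) + 1066*sqrt(2))*(1/43817) + 133/1037 = (42419 + 3263*sqrt(2))*(1/43817) + 133/1037 = (42419/43817 + 3263*sqrt(2)/43817) + 133/1037 = 49816164/45438229 + 3263*sqrt(2)/43817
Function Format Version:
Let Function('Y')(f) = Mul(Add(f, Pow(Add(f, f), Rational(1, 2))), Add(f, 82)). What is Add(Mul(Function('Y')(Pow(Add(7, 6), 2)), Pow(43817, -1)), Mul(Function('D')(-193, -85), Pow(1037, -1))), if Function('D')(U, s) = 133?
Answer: Add(Rational(49816164, 45438229), Mul(Rational(3263, 43817), Pow(2, Rational(1, 2)))) ≈ 1.2017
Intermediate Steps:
Function('Y')(f) = Mul(Add(82, f), Add(f, Mul(Pow(2, Rational(1, 2)), Pow(f, Rational(1, 2))))) (Function('Y')(f) = Mul(Add(f, Pow(Mul(2, f), Rational(1, 2))), Add(82, f)) = Mul(Add(f, Mul(Pow(2, Rational(1, 2)), Pow(f, Rational(1, 2)))), Add(82, f)) = Mul(Add(82, f), Add(f, Mul(Pow(2, Rational(1, 2)), Pow(f, Rational(1, 2))))))
Add(Mul(Function('Y')(Pow(Add(7, 6), 2)), Pow(43817, -1)), Mul(Function('D')(-193, -85), Pow(1037, -1))) = Add(Mul(Add(Pow(Pow(Add(7, 6), 2), 2), Mul(82, Pow(Add(7, 6), 2)), Mul(Pow(2, Rational(1, 2)), Pow(Pow(Add(7, 6), 2), Rational(3, 2))), Mul(82, Pow(2, Rational(1, 2)), Pow(Pow(Add(7, 6), 2), Rational(1, 2)))), Pow(43817, -1)), Mul(133, Pow(1037, -1))) = Add(Mul(Add(Pow(Pow(13, 2), 2), Mul(82, Pow(13, 2)), Mul(Pow(2, Rational(1, 2)), Pow(Pow(13, 2), Rational(3, 2))), Mul(82, Pow(2, Rational(1, 2)), Pow(Pow(13, 2), Rational(1, 2)))), Rational(1, 43817)), Mul(133, Rational(1, 1037))) = Add(Mul(Add(Pow(169, 2), Mul(82, 169), Mul(Pow(2, Rational(1, 2)), Pow(169, Rational(3, 2))), Mul(82, Pow(2, Rational(1, 2)), Pow(169, Rational(1, 2)))), Rational(1, 43817)), Rational(133, 1037)) = Add(Mul(Add(28561, 13858, Mul(Pow(2, Rational(1, 2)), 2197), Mul(82, Pow(2, Rational(1, 2)), 13)), Rational(1, 43817)), Rational(133, 1037)) = Add(Mul(Add(28561, 13858, Mul(2197, Pow(2, Rational(1, 2))), Mul(1066, Pow(2, Rational(1, 2)))), Rational(1, 43817)), Rational(133, 1037)) = Add(Mul(Add(42419, Mul(3263, Pow(2, Rational(1, 2)))), Rational(1, 43817)), Rational(133, 1037)) = Add(Add(Rational(42419, 43817), Mul(Rational(3263, 43817), Pow(2, Rational(1, 2)))), Rational(133, 1037)) = Add(Rational(49816164, 45438229), Mul(Rational(3263, 43817), Pow(2, Rational(1, 2))))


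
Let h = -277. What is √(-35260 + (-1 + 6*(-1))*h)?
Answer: I*√33321 ≈ 182.54*I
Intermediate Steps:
√(-35260 + (-1 + 6*(-1))*h) = √(-35260 + (-1 + 6*(-1))*(-277)) = √(-35260 + (-1 - 6)*(-277)) = √(-35260 - 7*(-277)) = √(-35260 + 1939) = √(-33321) = I*√33321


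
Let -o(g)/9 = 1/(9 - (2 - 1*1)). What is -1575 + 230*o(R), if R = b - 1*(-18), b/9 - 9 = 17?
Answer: -7335/4 ≈ -1833.8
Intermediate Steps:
b = 234 (b = 81 + 9*17 = 81 + 153 = 234)
R = 252 (R = 234 - 1*(-18) = 234 + 18 = 252)
o(g) = -9/8 (o(g) = -9/(9 - (2 - 1*1)) = -9/(9 - (2 - 1)) = -9/(9 - 1*1) = -9/(9 - 1) = -9/8)
-1575 + 230*o(R) = -1575 + 230*(-9/8) = -1575 - 1035/4 = -7335/4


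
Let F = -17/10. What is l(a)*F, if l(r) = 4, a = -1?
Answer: -34/5 ≈ -6.8000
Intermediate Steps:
F = -17/10 (F = -17*1/10 = -17/10 ≈ -1.7000)
l(a)*F = 4*(-17/10) = -34/5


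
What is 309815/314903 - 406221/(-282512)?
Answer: 215446666843/88963876336 ≈ 2.4217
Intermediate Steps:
309815/314903 - 406221/(-282512) = 309815*(1/314903) - 406221*(-1/282512) = 309815/314903 + 406221/282512 = 215446666843/88963876336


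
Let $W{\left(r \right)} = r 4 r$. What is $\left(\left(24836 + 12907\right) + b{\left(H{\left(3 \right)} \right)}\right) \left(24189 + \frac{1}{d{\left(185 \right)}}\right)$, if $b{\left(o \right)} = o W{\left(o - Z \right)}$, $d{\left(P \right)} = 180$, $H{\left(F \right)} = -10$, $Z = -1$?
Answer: $\frac{50075595521}{60} \approx 8.3459 \cdot 10^{8}$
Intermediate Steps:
$W{\left(r \right)} = 4 r^{2}$ ($W{\left(r \right)} = 4 r r = 4 r^{2}$)
$b{\left(o \right)} = 4 o \left(1 + o\right)^{2}$ ($b{\left(o \right)} = o 4 \left(o - -1\right)^{2} = o 4 \left(o + 1\right)^{2} = o 4 \left(1 + o\right)^{2} = 4 o \left(1 + o\right)^{2}$)
$\left(\left(24836 + 12907\right) + b{\left(H{\left(3 \right)} \right)}\right) \left(24189 + \frac{1}{d{\left(185 \right)}}\right) = \left(\left(24836 + 12907\right) + 4 \left(-10\right) \left(1 - 10\right)^{2}\right) \left(24189 + \frac{1}{180}\right) = \left(37743 + 4 \left(-10\right) \left(-9\right)^{2}\right) \left(24189 + \frac{1}{180}\right) = \left(37743 + 4 \left(-10\right) 81\right) \frac{4354021}{180} = \left(37743 - 3240\right) \frac{4354021}{180} = 34503 \cdot \frac{4354021}{180} = \frac{50075595521}{60}$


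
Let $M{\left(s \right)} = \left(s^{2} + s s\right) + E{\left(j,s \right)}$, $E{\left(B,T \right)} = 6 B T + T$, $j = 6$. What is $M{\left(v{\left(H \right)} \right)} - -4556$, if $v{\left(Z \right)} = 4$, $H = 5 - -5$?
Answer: $4736$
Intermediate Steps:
$H = 10$ ($H = 5 + 5 = 10$)
$E{\left(B,T \right)} = T + 6 B T$ ($E{\left(B,T \right)} = 6 B T + T = T + 6 B T$)
$M{\left(s \right)} = 2 s^{2} + 37 s$ ($M{\left(s \right)} = \left(s^{2} + s s\right) + s \left(1 + 6 \cdot 6\right) = \left(s^{2} + s^{2}\right) + s \left(1 + 36\right) = 2 s^{2} + s 37 = 2 s^{2} + 37 s$)
$M{\left(v{\left(H \right)} \right)} - -4556 = 4 \left(37 + 2 \cdot 4\right) - -4556 = 4 \left(37 + 8\right) + 4556 = 4 \cdot 45 + 4556 = 180 + 4556 = 4736$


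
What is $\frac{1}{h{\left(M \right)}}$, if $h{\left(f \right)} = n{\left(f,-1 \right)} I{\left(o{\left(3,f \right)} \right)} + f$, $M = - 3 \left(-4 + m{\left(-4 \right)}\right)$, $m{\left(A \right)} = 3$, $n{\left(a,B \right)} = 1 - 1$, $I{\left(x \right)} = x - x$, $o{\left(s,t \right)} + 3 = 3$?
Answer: $\frac{1}{3} \approx 0.33333$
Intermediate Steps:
$o{\left(s,t \right)} = 0$ ($o{\left(s,t \right)} = -3 + 3 = 0$)
$I{\left(x \right)} = 0$
$n{\left(a,B \right)} = 0$ ($n{\left(a,B \right)} = 1 - 1 = 0$)
$M = 3$ ($M = - 3 \left(-4 + 3\right) = \left(-3\right) \left(-1\right) = 3$)
$h{\left(f \right)} = f$ ($h{\left(f \right)} = 0 \cdot 0 + f = 0 + f = f$)
$\frac{1}{h{\left(M \right)}} = \frac{1}{3}$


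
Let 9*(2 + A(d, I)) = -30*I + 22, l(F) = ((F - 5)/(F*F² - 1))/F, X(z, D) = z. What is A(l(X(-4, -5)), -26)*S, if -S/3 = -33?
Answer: 8624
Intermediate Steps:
l(F) = (-5 + F)/(F*(-1 + F³)) (l(F) = ((-5 + F)/(F³ - 1))/F = ((-5 + F)/(-1 + F³))/F = (-5 + F)/(F*(-1 + F³)))
A(d, I) = 4/9 - 10*I/3 (A(d, I) = -2 + (-30*I + 22)/9 = -2 + (22 - 30*I)/9 = -2 + (22/9 - 10*I/3) = 4/9 - 10*I/3)
S = 99 (S = -3*(-33) = 99)
A(l(X(-4, -5)), -26)*S = (4/9 - 10/3*(-26))*99 = (4/9 + 260/3)*99 = (784/9)*99 = 8624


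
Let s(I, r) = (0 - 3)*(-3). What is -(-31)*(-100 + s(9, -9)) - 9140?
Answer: -11961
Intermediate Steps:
s(I, r) = 9 (s(I, r) = -3*(-3) = 9)
-(-31)*(-100 + s(9, -9)) - 9140 = -(-31)*(-100 + 9) - 9140 = -(-31)*(-91) - 9140 = -1*2821 - 9140 = -2821 - 9140 = -11961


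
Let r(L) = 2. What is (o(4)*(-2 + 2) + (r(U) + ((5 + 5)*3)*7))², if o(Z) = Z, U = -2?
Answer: 44944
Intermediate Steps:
(o(4)*(-2 + 2) + (r(U) + ((5 + 5)*3)*7))² = (4*(-2 + 2) + (2 + ((5 + 5)*3)*7))² = (4*0 + (2 + (10*3)*7))² = (0 + (2 + 30*7))² = (0 + (2 + 210))² = (0 + 212)² = 212² = 44944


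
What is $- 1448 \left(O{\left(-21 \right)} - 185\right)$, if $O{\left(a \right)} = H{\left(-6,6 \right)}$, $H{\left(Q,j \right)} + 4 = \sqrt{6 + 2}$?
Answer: $273672 - 2896 \sqrt{2} \approx 2.6958 \cdot 10^{5}$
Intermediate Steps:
$H{\left(Q,j \right)} = -4 + 2 \sqrt{2}$ ($H{\left(Q,j \right)} = -4 + \sqrt{6 + 2} = -4 + \sqrt{8} = -4 + 2 \sqrt{2}$)
$O{\left(a \right)} = -4 + 2 \sqrt{2}$
$- 1448 \left(O{\left(-21 \right)} - 185\right) = - 1448 \left(\left(-4 + 2 \sqrt{2}\right) - 185\right) = - 1448 \left(-189 + 2 \sqrt{2}\right) = 273672 - 2896 \sqrt{2}$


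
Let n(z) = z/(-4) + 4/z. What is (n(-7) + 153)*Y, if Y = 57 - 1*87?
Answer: -64755/14 ≈ -4625.4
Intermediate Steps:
n(z) = 4/z - z/4 (n(z) = z*(-¼) + 4/z = -z/4 + 4/z = 4/z - z/4)
Y = -30 (Y = 57 - 87 = -30)
(n(-7) + 153)*Y = ((4/(-7) - ¼*(-7)) + 153)*(-30) = ((4*(-⅐) + 7/4) + 153)*(-30) = ((-4/7 + 7/4) + 153)*(-30) = (33/28 + 153)*(-30) = (4317/28)*(-30) = -64755/14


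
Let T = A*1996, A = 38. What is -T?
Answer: -75848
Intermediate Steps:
T = 75848 (T = 38*1996 = 75848)
-T = -1*75848 = -75848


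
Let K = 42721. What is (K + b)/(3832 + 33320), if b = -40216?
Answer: 835/12384 ≈ 0.067426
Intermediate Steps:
(K + b)/(3832 + 33320) = (42721 - 40216)/(3832 + 33320) = 2505/37152 = 2505*(1/37152) = 835/12384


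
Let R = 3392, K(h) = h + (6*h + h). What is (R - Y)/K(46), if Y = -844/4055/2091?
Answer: 312617237/33916020 ≈ 9.2174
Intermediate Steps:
K(h) = 8*h (K(h) = h + 7*h = 8*h)
Y = -844/8479005 (Y = -844*1/4055*(1/2091) = -844/4055*1/2091 = -844/8479005 ≈ -9.9540e-5)
(R - Y)/K(46) = (3392 - 1*(-844/8479005))/((8*46)) = (3392 + 844/8479005)/368 = (28760785804/8479005)*(1/368) = 312617237/33916020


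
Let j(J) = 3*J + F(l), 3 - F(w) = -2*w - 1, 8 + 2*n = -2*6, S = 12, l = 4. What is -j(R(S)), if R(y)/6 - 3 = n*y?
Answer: 2094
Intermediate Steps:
n = -10 (n = -4 + (-2*6)/2 = -4 + (½)*(-12) = -4 - 6 = -10)
R(y) = 18 - 60*y (R(y) = 18 + 6*(-10*y) = 18 - 60*y)
F(w) = 4 + 2*w (F(w) = 3 - (-2*w - 1) = 3 - (-1 - 2*w) = 3 + (1 + 2*w) = 4 + 2*w)
j(J) = 12 + 3*J (j(J) = 3*J + (4 + 2*4) = 3*J + (4 + 8) = 3*J + 12 = 12 + 3*J)
-j(R(S)) = -(12 + 3*(18 - 60*12)) = -(12 + 3*(18 - 720)) = -(12 + 3*(-702)) = -(12 - 2106) = -1*(-2094) = 2094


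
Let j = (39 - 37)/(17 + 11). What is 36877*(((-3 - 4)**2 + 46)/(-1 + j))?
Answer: -49046410/13 ≈ -3.7728e+6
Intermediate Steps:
j = 1/14 (j = 2/28 = 2*(1/28) = 1/14 ≈ 0.071429)
36877*(((-3 - 4)**2 + 46)/(-1 + j)) = 36877*(((-3 - 4)**2 + 46)/(-1 + 1/14)) = 36877*(((-7)**2 + 46)/(-13/14)) = 36877*((49 + 46)*(-14/13)) = 36877*(95*(-14/13)) = 36877*(-1330/13) = -49046410/13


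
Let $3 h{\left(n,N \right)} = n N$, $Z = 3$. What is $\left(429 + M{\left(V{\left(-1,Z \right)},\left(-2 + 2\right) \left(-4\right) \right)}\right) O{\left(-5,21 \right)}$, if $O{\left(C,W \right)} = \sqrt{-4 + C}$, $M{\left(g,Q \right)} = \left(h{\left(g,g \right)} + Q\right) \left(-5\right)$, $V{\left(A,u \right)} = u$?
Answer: $1242 i \approx 1242.0 i$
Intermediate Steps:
$h{\left(n,N \right)} = \frac{N n}{3}$ ($h{\left(n,N \right)} = \frac{n N}{3} = \frac{N n}{3}$)
$M{\left(g,Q \right)} = - 5 Q - \frac{5 g^{2}}{3}$ ($M{\left(g,Q \right)} = \left(\frac{g g}{3} + Q\right) \left(-5\right) = \left(\frac{g^{2}}{3} + Q\right) \left(-5\right) = \left(Q + \frac{g^{2}}{3}\right) \left(-5\right) = - 5 Q - \frac{5 g^{2}}{3}$)
$\left(429 + M{\left(V{\left(-1,Z \right)},\left(-2 + 2\right) \left(-4\right) \right)}\right) O{\left(-5,21 \right)} = \left(429 - \left(15 + 5 \left(-2 + 2\right) \left(-4\right)\right)\right) \sqrt{-4 - 5} = \left(429 - \left(15 + 5 \cdot 0 \left(-4\right)\right)\right) \sqrt{-9} = \left(429 - 15\right) 3 i = 414 \cdot 3 i = 1242 i$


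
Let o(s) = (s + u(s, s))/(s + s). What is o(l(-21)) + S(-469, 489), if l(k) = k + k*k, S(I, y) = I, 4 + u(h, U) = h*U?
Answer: -27143/105 ≈ -258.50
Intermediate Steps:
u(h, U) = -4 + U*h (u(h, U) = -4 + h*U = -4 + U*h)
l(k) = k + k²
o(s) = (-4 + s + s²)/(2*s) (o(s) = (s + (-4 + s*s))/(s + s) = (s + (-4 + s²))/((2*s)) = (-4 + s + s²)*(1/(2*s)) = (-4 + s + s²)/(2*s))
o(l(-21)) + S(-469, 489) = (-4 - 21*(1 - 21) + (-21*(1 - 21))²)/(2*((-21*(1 - 21)))) - 469 = (-4 - 21*(-20) + (-21*(-20))²)/(2*((-21*(-20)))) - 469 = (½)*(-4 + 420 + 420²)/420 - 469 = (½)*(1/420)*(-4 + 420 + 176400) - 469 = (½)*(1/420)*176816 - 469 = 22102/105 - 469 = -27143/105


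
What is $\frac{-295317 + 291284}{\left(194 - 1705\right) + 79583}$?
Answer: $- \frac{4033}{78072} \approx -0.051657$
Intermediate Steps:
$\frac{-295317 + 291284}{\left(194 - 1705\right) + 79583} = - \frac{4033}{\left(194 - 1705\right) + 79583} = - \frac{4033}{-1511 + 79583} = - \frac{4033}{78072}$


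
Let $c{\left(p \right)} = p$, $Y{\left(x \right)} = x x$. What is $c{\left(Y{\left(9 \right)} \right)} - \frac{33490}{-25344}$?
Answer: $\frac{1043177}{12672} \approx 82.321$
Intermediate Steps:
$Y{\left(x \right)} = x^{2}$
$c{\left(Y{\left(9 \right)} \right)} - \frac{33490}{-25344} = 9^{2} - \frac{33490}{-25344} = 81 - - \frac{16745}{12672} = 81 + \frac{16745}{12672} = \frac{1043177}{12672}$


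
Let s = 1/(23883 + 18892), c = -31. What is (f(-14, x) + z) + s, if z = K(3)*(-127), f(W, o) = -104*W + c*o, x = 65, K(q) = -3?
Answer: -7613949/42775 ≈ -178.00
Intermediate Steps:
f(W, o) = -104*W - 31*o
s = 1/42775 ≈ 2.3378e-5
z = 381 (z = -3*(-127) = 381)
(f(-14, x) + z) + s = ((-104*(-14) - 31*65) + 381) + 1/42775 = ((1456 - 2015) + 381) + 1/42775 = (-559 + 381) + 1/42775 = -178 + 1/42775 = -7613949/42775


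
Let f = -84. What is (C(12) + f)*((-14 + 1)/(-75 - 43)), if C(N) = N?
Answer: -468/59 ≈ -7.9322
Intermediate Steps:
(C(12) + f)*((-14 + 1)/(-75 - 43)) = (12 - 84)*((-14 + 1)/(-75 - 43)) = -(-936)/(-118) = -(-936)*(-1)/118 = -72*13/118 = -468/59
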